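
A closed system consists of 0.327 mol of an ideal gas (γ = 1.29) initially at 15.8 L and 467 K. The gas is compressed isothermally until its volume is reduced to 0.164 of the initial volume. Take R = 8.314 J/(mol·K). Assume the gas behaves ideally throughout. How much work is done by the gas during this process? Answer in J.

-2300 J

P₁ = nRT₁/V₁ = 0.327×8.314×467/15.8 = 80.4 kPa.
Isothermal: T stays 467 K; PV = const ⇒ V₂ = 2.59 L, P₂ = 490 kPa.
W = nRT ln(V₂/V₁) = 0.327×8.314×467×ln(0.164) = -2300 J.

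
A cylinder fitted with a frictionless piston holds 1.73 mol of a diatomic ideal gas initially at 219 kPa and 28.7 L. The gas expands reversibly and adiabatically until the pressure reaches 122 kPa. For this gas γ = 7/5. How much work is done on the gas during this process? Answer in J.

T₁ = P₁V₁/(nR) = 219×28.7/(1.73×8.314) = 437 K.
Adiabatic: T₂/T₁ = (P₂/P₁)^((γ−1)/γ) ⇒ T₂ = 437×(0.557)^0.286 = 370 K; V₂ = 43.6 L.
ΔU = nCvΔT = 1.73×20.8×(370−437) = -2420 J.
Q = 0 for an adiabatic process, so W = −ΔU = 2420 J.
Work done on the gas = −W_by = -2420 J.

-2420 J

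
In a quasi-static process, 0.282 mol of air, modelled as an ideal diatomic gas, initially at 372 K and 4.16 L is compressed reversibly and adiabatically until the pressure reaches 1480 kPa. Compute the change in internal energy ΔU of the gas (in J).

1630 J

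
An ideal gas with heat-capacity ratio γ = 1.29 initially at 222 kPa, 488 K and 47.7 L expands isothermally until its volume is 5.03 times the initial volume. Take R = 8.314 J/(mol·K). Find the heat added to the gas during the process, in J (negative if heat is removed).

n = P₁V₁/(RT₁) = 222×47.7/(8.314×488) = 2.61 mol.
Isothermal: T stays 488 K; PV = const ⇒ V₂ = 240 L, P₂ = 44.1 kPa.
ΔU = 0 (ideal gas, T constant).
W = nRT ln(V₂/V₁) = 2.61×8.314×488×ln(5.03) = 17100 J.
Q = ΔU + W = 17100 J.

17100 J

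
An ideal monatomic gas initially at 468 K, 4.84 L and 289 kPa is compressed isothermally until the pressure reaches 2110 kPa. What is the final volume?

Isothermal: T stays 468 K; PV = const ⇒ V₂ = 0.663 L, P₂ = 2110 kPa.

0.663 L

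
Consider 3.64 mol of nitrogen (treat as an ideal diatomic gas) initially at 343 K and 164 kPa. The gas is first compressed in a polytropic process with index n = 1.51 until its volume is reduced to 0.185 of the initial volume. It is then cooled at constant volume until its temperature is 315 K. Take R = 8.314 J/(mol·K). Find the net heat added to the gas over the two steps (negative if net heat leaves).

-29900 J

V₁ = nRT₁/P₁ = 3.64×8.314×343/164 = 63.3 L.
Step 1 — Polytropic n=1.51: T₂ = T₁(V₁/V₂)^(n−1) = 343×(5.41)^0.51 = 811 K; P₂ = P₁(V₁/V₂)^n = 2100 kPa.
W = (P₁V₁−P₂V₂)/(n−1) = (164×63.3−2100×11.7)/0.51 = -27800 J.
ΔU = nCvΔT = 3.64×20.8×(811−343) = 35400 J.
Q = ΔU + W = 7640 J.
State after step 1: P = 2100 kPa, V = 11.7 L, T = 811 K.
Step 2 — Isochoric: V stays 11.7 L; P/T = const ⇒ T₂ = 315 K, P₂ = 814 kPa.
W = 0 (no volume change).
ΔU = nCvΔT = 3.64×20.8×(315−811) = -37500 J.
Q = ΔU = -37500 J.
Net over both steps: W = -27800 J, Q = -29900 J, ΔU = -2120 J.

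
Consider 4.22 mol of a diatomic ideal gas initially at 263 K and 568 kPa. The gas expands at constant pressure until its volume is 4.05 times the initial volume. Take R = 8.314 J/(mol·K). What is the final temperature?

V₁ = nRT₁/P₁ = 4.22×8.314×263/568 = 16.2 L.
Isobaric: P stays 568 kPa; V/T = const ⇒ T₂ = 1070 K, V₂ = 65.8 L.

1070 K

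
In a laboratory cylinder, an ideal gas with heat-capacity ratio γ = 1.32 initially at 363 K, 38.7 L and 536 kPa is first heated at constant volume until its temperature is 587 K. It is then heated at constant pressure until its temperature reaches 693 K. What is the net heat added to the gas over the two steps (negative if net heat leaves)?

65000 J

n = P₁V₁/(RT₁) = 536×38.7/(8.314×363) = 6.87 mol.
Step 1 — Isochoric: V stays 38.7 L; P/T = const ⇒ T₂ = 587 K, P₂ = 867 kPa.
W = 0 (no volume change).
ΔU = nCvΔT = 6.87×26.0×(587−363) = 40000 J.
Q = ΔU = 40000 J.
State after step 1: P = 867 kPa, V = 38.7 L, T = 587 K.
Step 2 — Isobaric: P stays 867 kPa; V/T = const ⇒ T₂ = 693 K, V₂ = 45.7 L.
W = PΔV = 867×(45.7−38.7) kPa·L = 6060 J.
ΔU = nCvΔT = 6.87×26.0×(693−587) = 18900 J.
Q = ΔU + W = nCpΔT = 25000 J.
Net over both steps: W = 6060 J, Q = 65000 J, ΔU = 58900 J.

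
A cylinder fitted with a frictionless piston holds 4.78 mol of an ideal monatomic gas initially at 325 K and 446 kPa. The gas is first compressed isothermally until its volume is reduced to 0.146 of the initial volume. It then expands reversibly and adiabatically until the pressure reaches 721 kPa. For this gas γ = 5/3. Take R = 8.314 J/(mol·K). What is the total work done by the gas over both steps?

-16400 J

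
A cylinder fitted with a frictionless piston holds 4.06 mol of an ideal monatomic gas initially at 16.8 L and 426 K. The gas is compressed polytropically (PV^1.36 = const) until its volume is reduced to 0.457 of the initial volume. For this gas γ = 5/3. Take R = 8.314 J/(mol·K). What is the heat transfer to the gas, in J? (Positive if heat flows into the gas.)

-5980 J

P₁ = nRT₁/V₁ = 4.06×8.314×426/16.8 = 856 kPa.
Polytropic n=1.36: T₂ = T₁(V₁/V₂)^(n−1) = 426×(2.19)^0.36 = 565 K; P₂ = P₁(V₁/V₂)^n = 2480 kPa.
W = (P₁V₁−P₂V₂)/(n−1) = (856×16.8−2480×7.68)/0.36 = -13000 J.
ΔU = nCvΔT = 4.06×12.5×(565−426) = 7020 J.
Q = ΔU + W = -5980 J.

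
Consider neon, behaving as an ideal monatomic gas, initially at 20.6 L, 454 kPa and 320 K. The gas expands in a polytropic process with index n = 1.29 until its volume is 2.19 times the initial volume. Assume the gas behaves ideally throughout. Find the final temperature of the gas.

Polytropic n=1.29: T₂ = T₁(V₁/V₂)^(n−1) = 320×(0.457)^0.29 = 255 K; P₂ = P₁(V₁/V₂)^n = 165 kPa.

255 K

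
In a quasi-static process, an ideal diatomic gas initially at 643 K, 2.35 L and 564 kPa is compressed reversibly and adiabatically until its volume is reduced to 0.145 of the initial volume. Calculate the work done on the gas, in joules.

3860 J

n = P₁V₁/(RT₁) = 564×2.35/(8.314×643) = 0.248 mol.
Adiabatic: TV^(γ−1) = const ⇒ T₂ = 643×(6.90)^0.400 = 1390 K; PV^γ = const ⇒ P₂ = 8420 kPa.
ΔU = nCvΔT = 0.248×20.8×(1390−643) = 3860 J.
Q = 0 for an adiabatic process, so W = −ΔU = -3860 J.
Work done on the gas = −W_by = 3860 J.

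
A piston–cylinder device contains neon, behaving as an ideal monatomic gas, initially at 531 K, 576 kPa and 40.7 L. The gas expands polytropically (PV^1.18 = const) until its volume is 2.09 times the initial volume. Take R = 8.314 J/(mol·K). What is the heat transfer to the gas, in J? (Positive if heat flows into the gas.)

n = P₁V₁/(RT₁) = 576×40.7/(8.314×531) = 5.31 mol.
Polytropic n=1.18: T₂ = T₁(V₁/V₂)^(n−1) = 531×(0.478)^0.18 = 465 K; P₂ = P₁(V₁/V₂)^n = 241 kPa.
W = (P₁V₁−P₂V₂)/(n−1) = (576×40.7−241×85.1)/0.18 = 16200 J.
ΔU = nCvΔT = 5.31×12.5×(465−531) = -4370 J.
Q = ΔU + W = 11800 J.

11800 J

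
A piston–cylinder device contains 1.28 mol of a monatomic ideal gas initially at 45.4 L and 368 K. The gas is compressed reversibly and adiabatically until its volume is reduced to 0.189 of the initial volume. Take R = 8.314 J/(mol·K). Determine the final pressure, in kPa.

P₁ = nRT₁/V₁ = 1.28×8.314×368/45.4 = 86.3 kPa.
Adiabatic: TV^(γ−1) = const ⇒ T₂ = 368×(5.29)^0.667 = 1120 K; PV^γ = const ⇒ P₂ = 1390 kPa.

1390 kPa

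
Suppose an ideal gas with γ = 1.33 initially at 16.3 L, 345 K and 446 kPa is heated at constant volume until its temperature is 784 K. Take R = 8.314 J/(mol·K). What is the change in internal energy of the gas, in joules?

n = P₁V₁/(RT₁) = 446×16.3/(8.314×345) = 2.53 mol.
Isochoric: V stays 16.3 L; P/T = const ⇒ T₂ = 784 K, P₂ = 1010 kPa.
For an ideal gas ΔU = nCvΔT with Cv = R/(γ−1) = 25.2 J/(mol·K).
ΔU = 2.53×25.2×(784−345) = 28000 J.

28000 J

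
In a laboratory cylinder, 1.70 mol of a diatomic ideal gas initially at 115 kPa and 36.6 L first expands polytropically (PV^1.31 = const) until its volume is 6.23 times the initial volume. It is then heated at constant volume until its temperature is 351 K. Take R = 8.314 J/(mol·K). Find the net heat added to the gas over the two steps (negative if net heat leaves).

7760 J

T₁ = P₁V₁/(nR) = 115×36.6/(1.70×8.314) = 298 K.
Step 1 — Polytropic n=1.31: T₂ = T₁(V₁/V₂)^(n−1) = 298×(0.161)^0.31 = 169 K; P₂ = P₁(V₁/V₂)^n = 10.5 kPa.
W = (P₁V₁−P₂V₂)/(n−1) = (115×36.6−10.5×228)/0.31 = 5880 J.
ΔU = nCvΔT = 1.70×20.8×(169−298) = -4550 J.
Q = ΔU + W = 1320 J.
State after step 1: P = 10.5 kPa, V = 228 L, T = 169 K.
Step 2 — Isochoric: V stays 228 L; P/T = const ⇒ T₂ = 351 K, P₂ = 21.8 kPa.
W = 0 (no volume change).
ΔU = nCvΔT = 1.70×20.8×(351−169) = 6430 J.
Q = ΔU = 6430 J.
Net over both steps: W = 5880 J, Q = 7760 J, ΔU = 1880 J.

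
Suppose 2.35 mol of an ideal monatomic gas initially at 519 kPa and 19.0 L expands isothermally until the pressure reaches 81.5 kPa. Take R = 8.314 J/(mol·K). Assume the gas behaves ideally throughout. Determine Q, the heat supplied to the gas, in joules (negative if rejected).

T₁ = P₁V₁/(nR) = 519×19.0/(2.35×8.314) = 505 K.
Isothermal: T stays 505 K; PV = const ⇒ V₂ = 121 L, P₂ = 81.5 kPa.
ΔU = 0 (ideal gas, T constant).
W = nRT ln(V₂/V₁) = 2.35×8.314×505×ln(6.37) = 18300 J.
Q = ΔU + W = 18300 J.

18300 J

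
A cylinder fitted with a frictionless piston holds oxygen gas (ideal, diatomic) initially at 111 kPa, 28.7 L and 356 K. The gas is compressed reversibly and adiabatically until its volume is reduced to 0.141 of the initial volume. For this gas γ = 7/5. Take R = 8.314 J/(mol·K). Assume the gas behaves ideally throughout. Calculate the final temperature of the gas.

779 K

Adiabatic: TV^(γ−1) = const ⇒ T₂ = 356×(7.09)^0.400 = 779 K; PV^γ = const ⇒ P₂ = 1720 kPa.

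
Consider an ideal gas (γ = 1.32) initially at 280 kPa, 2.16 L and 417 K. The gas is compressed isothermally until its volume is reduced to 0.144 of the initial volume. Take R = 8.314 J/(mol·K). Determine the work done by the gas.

-1170 J

n = P₁V₁/(RT₁) = 280×2.16/(8.314×417) = 0.174 mol.
Isothermal: T stays 417 K; PV = const ⇒ V₂ = 0.311 L, P₂ = 1940 kPa.
W = nRT ln(V₂/V₁) = 0.174×8.314×417×ln(0.144) = -1170 J.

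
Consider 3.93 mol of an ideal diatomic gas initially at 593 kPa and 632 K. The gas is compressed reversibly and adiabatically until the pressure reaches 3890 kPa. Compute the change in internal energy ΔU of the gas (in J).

V₁ = nRT₁/P₁ = 3.93×8.314×632/593 = 34.8 L.
Adiabatic: T₂/T₁ = (P₂/P₁)^((γ−1)/γ) ⇒ T₂ = 632×(6.56)^0.286 = 1080 K; V₂ = 9.09 L.
For an ideal gas ΔU = nCvΔT with Cv = (5/2)R = 20.8 J/(mol·K).
ΔU = 3.93×20.8×(1080−632) = 36700 J.

36700 J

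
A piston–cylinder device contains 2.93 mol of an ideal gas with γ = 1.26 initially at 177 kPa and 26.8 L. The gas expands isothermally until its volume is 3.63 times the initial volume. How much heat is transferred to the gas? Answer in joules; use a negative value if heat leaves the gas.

T₁ = P₁V₁/(nR) = 177×26.8/(2.93×8.314) = 195 K.
Isothermal: T stays 195 K; PV = const ⇒ V₂ = 97.3 L, P₂ = 48.8 kPa.
ΔU = 0 (ideal gas, T constant).
W = nRT ln(V₂/V₁) = 2.93×8.314×195×ln(3.63) = 6120 J.
Q = ΔU + W = 6120 J.

6120 J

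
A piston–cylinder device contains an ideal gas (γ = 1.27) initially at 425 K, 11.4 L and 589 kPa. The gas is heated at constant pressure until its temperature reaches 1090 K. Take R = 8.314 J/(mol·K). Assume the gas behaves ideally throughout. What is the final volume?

Isobaric: P stays 589 kPa; V/T = const ⇒ T₂ = 1090 K, V₂ = 29.2 L.

29.2 L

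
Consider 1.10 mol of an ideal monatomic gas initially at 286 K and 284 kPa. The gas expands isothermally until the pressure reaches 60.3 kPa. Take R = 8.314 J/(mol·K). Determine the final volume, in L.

V₁ = nRT₁/P₁ = 1.10×8.314×286/284 = 9.21 L.
Isothermal: T stays 286 K; PV = const ⇒ V₂ = 43.4 L, P₂ = 60.3 kPa.

43.4 L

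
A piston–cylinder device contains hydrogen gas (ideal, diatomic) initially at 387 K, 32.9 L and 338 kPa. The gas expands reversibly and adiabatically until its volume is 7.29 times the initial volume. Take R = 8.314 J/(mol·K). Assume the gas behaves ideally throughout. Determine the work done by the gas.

15200 J

n = P₁V₁/(RT₁) = 338×32.9/(8.314×387) = 3.46 mol.
Adiabatic: TV^(γ−1) = const ⇒ T₂ = 387×(0.137)^0.400 = 175 K; PV^γ = const ⇒ P₂ = 20.9 kPa.
ΔU = nCvΔT = 3.46×20.8×(175−387) = -15200 J.
Q = 0 for an adiabatic process, so W = −ΔU = 15200 J.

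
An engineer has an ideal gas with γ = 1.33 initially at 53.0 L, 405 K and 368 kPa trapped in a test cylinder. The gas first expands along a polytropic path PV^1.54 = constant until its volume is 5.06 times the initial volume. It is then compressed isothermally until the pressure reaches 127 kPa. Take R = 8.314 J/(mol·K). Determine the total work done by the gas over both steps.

9430 J

n = P₁V₁/(RT₁) = 368×53.0/(8.314×405) = 5.79 mol.
Step 1 — Polytropic n=1.54: T₂ = T₁(V₁/V₂)^(n−1) = 405×(0.198)^0.54 = 169 K; P₂ = P₁(V₁/V₂)^n = 30.3 kPa.
W = (P₁V₁−P₂V₂)/(n−1) = (368×53.0−30.3×268)/0.54 = 21100 J.
ΔU = nCvΔT = 5.79×25.2×(169−405) = -34500 J.
Q = ΔU + W = -13400 J.
State after step 1: P = 30.3 kPa, V = 268 L, T = 169 K.
Step 2 — Isothermal: T stays 169 K; PV = const ⇒ V₂ = 64.0 L, P₂ = 127 kPa.
ΔU = 0 (ideal gas, T constant).
W = nRT ln(V₂/V₁) = 5.79×8.314×169×ln(0.239) = -11600 J.
Q = ΔU + W = -11600 J.
Net over both steps: W = 9430 J, Q = -25100 J, ΔU = -34500 J.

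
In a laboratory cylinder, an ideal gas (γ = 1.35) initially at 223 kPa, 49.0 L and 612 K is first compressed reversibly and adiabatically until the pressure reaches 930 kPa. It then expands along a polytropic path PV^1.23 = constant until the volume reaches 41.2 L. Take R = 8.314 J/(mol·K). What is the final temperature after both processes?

723 K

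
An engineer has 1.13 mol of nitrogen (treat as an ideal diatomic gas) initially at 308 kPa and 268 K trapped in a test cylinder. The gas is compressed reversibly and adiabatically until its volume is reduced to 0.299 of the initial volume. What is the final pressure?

1670 kPa

V₁ = nRT₁/P₁ = 1.13×8.314×268/308 = 8.17 L.
Adiabatic: TV^(γ−1) = const ⇒ T₂ = 268×(3.34)^0.400 = 434 K; PV^γ = const ⇒ P₂ = 1670 kPa.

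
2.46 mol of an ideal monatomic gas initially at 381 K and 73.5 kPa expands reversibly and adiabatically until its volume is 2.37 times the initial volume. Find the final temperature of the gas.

214 K

V₁ = nRT₁/P₁ = 2.46×8.314×381/73.5 = 106 L.
Adiabatic: TV^(γ−1) = const ⇒ T₂ = 381×(0.422)^0.667 = 214 K; PV^γ = const ⇒ P₂ = 17.4 kPa.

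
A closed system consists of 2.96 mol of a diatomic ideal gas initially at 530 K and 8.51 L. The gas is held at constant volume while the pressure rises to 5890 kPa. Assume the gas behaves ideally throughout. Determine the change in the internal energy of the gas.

P₁ = nRT₁/V₁ = 2.96×8.314×530/8.51 = 1530 kPa.
Isochoric: V stays 8.51 L; P/T = const ⇒ T₂ = 2040 K, P₂ = 5890 kPa.
For an ideal gas ΔU = nCvΔT with Cv = (5/2)R = 20.8 J/(mol·K).
ΔU = 2.96×20.8×(2040−530) = 92700 J.

92700 J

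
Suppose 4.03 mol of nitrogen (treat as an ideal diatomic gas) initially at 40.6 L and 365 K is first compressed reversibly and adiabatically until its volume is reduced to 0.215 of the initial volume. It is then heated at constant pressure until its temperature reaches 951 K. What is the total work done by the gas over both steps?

P₁ = nRT₁/V₁ = 4.03×8.314×365/40.6 = 301 kPa.
Step 1 — Adiabatic: TV^(γ−1) = const ⇒ T₂ = 365×(4.65)^0.400 = 675 K; PV^γ = const ⇒ P₂ = 2590 kPa.
ΔU = nCvΔT = 4.03×20.8×(675−365) = 26000 J.
Q = 0 for an adiabatic process, so W = −ΔU = -26000 J.
State after step 1: P = 2590 kPa, V = 8.73 L, T = 675 K.
Step 2 — Isobaric: P stays 2590 kPa; V/T = const ⇒ T₂ = 951 K, V₂ = 12.3 L.
W = PΔV = 2590×(12.3−8.73) kPa·L = 9250 J.
ΔU = nCvΔT = 4.03×20.8×(951−675) = 23100 J.
Q = ΔU + W = nCpΔT = 32400 J.
Net over both steps: W = -16700 J, Q = 32400 J, ΔU = 49100 J.

-16700 J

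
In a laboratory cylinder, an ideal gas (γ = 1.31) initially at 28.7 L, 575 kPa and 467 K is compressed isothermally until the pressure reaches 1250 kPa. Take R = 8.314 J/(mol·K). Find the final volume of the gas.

13.2 L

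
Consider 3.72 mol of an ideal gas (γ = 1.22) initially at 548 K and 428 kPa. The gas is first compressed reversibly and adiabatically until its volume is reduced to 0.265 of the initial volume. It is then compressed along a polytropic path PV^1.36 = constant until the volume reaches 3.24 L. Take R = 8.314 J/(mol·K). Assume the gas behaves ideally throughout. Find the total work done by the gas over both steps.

V₁ = nRT₁/P₁ = 3.72×8.314×548/428 = 39.6 L.
Step 1 — Adiabatic: TV^(γ−1) = const ⇒ T₂ = 548×(3.77)^0.220 = 734 K; PV^γ = const ⇒ P₂ = 2160 kPa.
ΔU = nCvΔT = 3.72×37.8×(734−548) = 26100 J.
Q = 0 for an adiabatic process, so W = −ΔU = -26100 J.
State after step 1: P = 2160 kPa, V = 10.5 L, T = 734 K.
Step 2 — Polytropic n=1.36: T₂ = T₁(V₁/V₂)^(n−1) = 734×(3.24)^0.36 = 1120 K; P₂ = P₁(V₁/V₂)^n = 10700 kPa.
W = (P₁V₁−P₂V₂)/(n−1) = (2160×10.5−10700×3.24)/0.36 = -33200 J.
ΔU = nCvΔT = 3.72×37.8×(1120−734) = 54300 J.
Q = ΔU + W = 21100 J.
Net over both steps: W = -59300 J, Q = 21100 J, ΔU = 80500 J.

-59300 J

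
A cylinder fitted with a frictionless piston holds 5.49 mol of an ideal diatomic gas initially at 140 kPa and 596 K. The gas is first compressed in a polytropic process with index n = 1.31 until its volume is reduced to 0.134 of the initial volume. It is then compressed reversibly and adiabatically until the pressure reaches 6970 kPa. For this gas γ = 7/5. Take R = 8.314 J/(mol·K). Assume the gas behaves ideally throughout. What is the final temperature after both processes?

1600 K

V₁ = nRT₁/P₁ = 5.49×8.314×596/140 = 194 L.
Step 1 — Polytropic n=1.31: T₂ = T₁(V₁/V₂)^(n−1) = 596×(7.46)^0.31 = 1110 K; P₂ = P₁(V₁/V₂)^n = 1950 kPa.
W = (P₁V₁−P₂V₂)/(n−1) = (140×194−1950×26.0)/0.31 = -75900 J.
ΔU = nCvΔT = 5.49×20.8×(1110−596) = 58800 J.
Q = ΔU + W = -17100 J.
State after step 1: P = 1950 kPa, V = 26.0 L, T = 1110 K.
Step 2 — Adiabatic: T₂/T₁ = (P₂/P₁)^((γ−1)/γ) ⇒ T₂ = 1110×(3.58)^0.286 = 1600 K; V₂ = 10.5 L.
ΔU = nCvΔT = 5.49×20.8×(1600−1110) = 55700 J.
Q = 0 for an adiabatic process, so W = −ΔU = -55700 J.
Net over both steps: W = -132000 J, Q = -17100 J, ΔU = 115000 J.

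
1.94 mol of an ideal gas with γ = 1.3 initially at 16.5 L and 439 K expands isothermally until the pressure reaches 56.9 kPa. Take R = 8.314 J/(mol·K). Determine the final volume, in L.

124 L

P₁ = nRT₁/V₁ = 1.94×8.314×439/16.5 = 429 kPa.
Isothermal: T stays 439 K; PV = const ⇒ V₂ = 124 L, P₂ = 56.9 kPa.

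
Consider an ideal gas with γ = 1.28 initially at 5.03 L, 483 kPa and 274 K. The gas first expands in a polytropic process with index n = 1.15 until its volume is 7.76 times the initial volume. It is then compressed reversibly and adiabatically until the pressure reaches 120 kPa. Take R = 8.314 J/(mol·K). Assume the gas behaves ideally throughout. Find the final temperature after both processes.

249 K

n = P₁V₁/(RT₁) = 483×5.03/(8.314×274) = 1.07 mol.
Step 1 — Polytropic n=1.15: T₂ = T₁(V₁/V₂)^(n−1) = 274×(0.129)^0.15 = 201 K; P₂ = P₁(V₁/V₂)^n = 45.8 kPa.
W = (P₁V₁−P₂V₂)/(n−1) = (483×5.03−45.8×39.0)/0.15 = 4290 J.
ΔU = nCvΔT = 1.07×29.7×(201−274) = -2300 J.
Q = ΔU + W = 1990 J.
State after step 1: P = 45.8 kPa, V = 39.0 L, T = 201 K.
Step 2 — Adiabatic: T₂/T₁ = (P₂/P₁)^((γ−1)/γ) ⇒ T₂ = 201×(2.62)^0.219 = 249 K; V₂ = 18.4 L.
ΔU = nCvΔT = 1.07×29.7×(249−201) = 1500 J.
Q = 0 for an adiabatic process, so W = −ΔU = -1500 J.
Net over both steps: W = 2790 J, Q = 1990 J, ΔU = -798 J.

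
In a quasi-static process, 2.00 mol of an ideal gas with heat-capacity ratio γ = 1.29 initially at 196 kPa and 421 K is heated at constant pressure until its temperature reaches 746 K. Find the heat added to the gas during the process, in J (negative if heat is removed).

24000 J

V₁ = nRT₁/P₁ = 2.00×8.314×421/196 = 35.7 L.
Isobaric: P stays 196 kPa; V/T = const ⇒ T₂ = 746 K, V₂ = 63.3 L.
W = PΔV = 196×(63.3−35.7) kPa·L = 5400 J.
ΔU = nCvΔT = 2.00×28.7×(746−421) = 18600 J.
Q = ΔU + W = nCpΔT = 24000 J.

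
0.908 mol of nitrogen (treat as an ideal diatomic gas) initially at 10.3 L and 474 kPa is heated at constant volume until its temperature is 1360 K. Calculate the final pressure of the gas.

997 kPa

T₁ = P₁V₁/(nR) = 474×10.3/(0.908×8.314) = 647 K.
Isochoric: V stays 10.3 L; P/T = const ⇒ T₂ = 1360 K, P₂ = 997 kPa.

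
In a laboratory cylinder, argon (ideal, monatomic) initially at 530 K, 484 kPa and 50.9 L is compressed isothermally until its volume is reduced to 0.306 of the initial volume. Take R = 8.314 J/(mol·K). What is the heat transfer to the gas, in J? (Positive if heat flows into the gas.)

-29200 J

n = P₁V₁/(RT₁) = 484×50.9/(8.314×530) = 5.59 mol.
Isothermal: T stays 530 K; PV = const ⇒ V₂ = 15.6 L, P₂ = 1580 kPa.
ΔU = 0 (ideal gas, T constant).
W = nRT ln(V₂/V₁) = 5.59×8.314×530×ln(0.306) = -29200 J.
Q = ΔU + W = -29200 J.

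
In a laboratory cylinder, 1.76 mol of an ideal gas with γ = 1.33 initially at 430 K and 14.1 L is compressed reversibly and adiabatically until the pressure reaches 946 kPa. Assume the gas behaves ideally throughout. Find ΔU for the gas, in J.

3910 J

P₁ = nRT₁/V₁ = 1.76×8.314×430/14.1 = 446 kPa.
Adiabatic: T₂/T₁ = (P₂/P₁)^((γ−1)/γ) ⇒ T₂ = 430×(2.12)^0.248 = 518 K; V₂ = 8.01 L.
For an ideal gas ΔU = nCvΔT with Cv = R/(γ−1) = 25.2 J/(mol·K).
ΔU = 1.76×25.2×(518−430) = 3910 J.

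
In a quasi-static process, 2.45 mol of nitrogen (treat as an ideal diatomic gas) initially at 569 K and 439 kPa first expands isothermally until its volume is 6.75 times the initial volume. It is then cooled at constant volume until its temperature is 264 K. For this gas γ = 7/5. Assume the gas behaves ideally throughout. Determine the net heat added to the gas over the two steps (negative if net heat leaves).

6600 J

V₁ = nRT₁/P₁ = 2.45×8.314×569/439 = 26.4 L.
Step 1 — Isothermal: T stays 569 K; PV = const ⇒ V₂ = 178 L, P₂ = 65.0 kPa.
ΔU = 0 (ideal gas, T constant).
W = nRT ln(V₂/V₁) = 2.45×8.314×569×ln(6.75) = 22100 J.
Q = ΔU + W = 22100 J.
State after step 1: P = 65.0 kPa, V = 178 L, T = 569 K.
Step 2 — Isochoric: V stays 178 L; P/T = const ⇒ T₂ = 264 K, P₂ = 30.2 kPa.
W = 0 (no volume change).
ΔU = nCvΔT = 2.45×20.8×(264−569) = -15500 J.
Q = ΔU = -15500 J.
Net over both steps: W = 22100 J, Q = 6600 J, ΔU = -15500 J.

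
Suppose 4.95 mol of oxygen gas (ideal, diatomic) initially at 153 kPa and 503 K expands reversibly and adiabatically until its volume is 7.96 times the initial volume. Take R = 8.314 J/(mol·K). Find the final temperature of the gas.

V₁ = nRT₁/P₁ = 4.95×8.314×503/153 = 135 L.
Adiabatic: TV^(γ−1) = const ⇒ T₂ = 503×(0.126)^0.400 = 219 K; PV^γ = const ⇒ P₂ = 8.38 kPa.

219 K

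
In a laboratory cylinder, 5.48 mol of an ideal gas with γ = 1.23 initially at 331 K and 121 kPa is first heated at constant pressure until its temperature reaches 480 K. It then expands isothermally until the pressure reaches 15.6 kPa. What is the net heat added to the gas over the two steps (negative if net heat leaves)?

81100 J

V₁ = nRT₁/P₁ = 5.48×8.314×331/121 = 125 L.
Step 1 — Isobaric: P stays 121 kPa; V/T = const ⇒ T₂ = 480 K, V₂ = 181 L.
W = PΔV = 121×(181−125) kPa·L = 6790 J.
ΔU = nCvΔT = 5.48×36.1×(480−331) = 29500 J.
Q = ΔU + W = nCpΔT = 36300 J.
State after step 1: P = 121 kPa, V = 181 L, T = 480 K.
Step 2 — Isothermal: T stays 480 K; PV = const ⇒ V₂ = 1400 L, P₂ = 15.6 kPa.
ΔU = 0 (ideal gas, T constant).
W = nRT ln(V₂/V₁) = 5.48×8.314×480×ln(7.76) = 44800 J.
Q = ΔU + W = 44800 J.
Net over both steps: W = 51600 J, Q = 81100 J, ΔU = 29500 J.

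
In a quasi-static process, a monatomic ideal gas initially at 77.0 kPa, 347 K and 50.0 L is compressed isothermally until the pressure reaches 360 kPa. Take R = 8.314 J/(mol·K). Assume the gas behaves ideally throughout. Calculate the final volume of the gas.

10.7 L

Isothermal: T stays 347 K; PV = const ⇒ V₂ = 10.7 L, P₂ = 360 kPa.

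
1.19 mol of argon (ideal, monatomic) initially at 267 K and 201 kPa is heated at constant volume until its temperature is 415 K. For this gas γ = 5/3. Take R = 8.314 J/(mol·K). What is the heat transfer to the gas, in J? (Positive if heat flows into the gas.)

2200 J

V₁ = nRT₁/P₁ = 1.19×8.314×267/201 = 13.1 L.
Isochoric: V stays 13.1 L; P/T = const ⇒ T₂ = 415 K, P₂ = 312 kPa.
W = 0 (no volume change).
ΔU = nCvΔT = 1.19×12.5×(415−267) = 2200 J.
Q = ΔU = 2200 J.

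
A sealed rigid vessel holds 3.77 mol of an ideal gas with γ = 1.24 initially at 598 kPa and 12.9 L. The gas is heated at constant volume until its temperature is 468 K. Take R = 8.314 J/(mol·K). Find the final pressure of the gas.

T₁ = P₁V₁/(nR) = 598×12.9/(3.77×8.314) = 246 K.
Isochoric: V stays 12.9 L; P/T = const ⇒ T₂ = 468 K, P₂ = 1140 kPa.

1140 kPa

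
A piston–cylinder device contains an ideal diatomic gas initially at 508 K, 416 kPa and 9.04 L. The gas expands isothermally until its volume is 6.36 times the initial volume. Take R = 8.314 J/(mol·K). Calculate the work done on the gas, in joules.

-6960 J

n = P₁V₁/(RT₁) = 416×9.04/(8.314×508) = 0.890 mol.
Isothermal: T stays 508 K; PV = const ⇒ V₂ = 57.5 L, P₂ = 65.4 kPa.
W = nRT ln(V₂/V₁) = 0.890×8.314×508×ln(6.36) = 6960 J.
Work done on the gas = −W_by = -6960 J.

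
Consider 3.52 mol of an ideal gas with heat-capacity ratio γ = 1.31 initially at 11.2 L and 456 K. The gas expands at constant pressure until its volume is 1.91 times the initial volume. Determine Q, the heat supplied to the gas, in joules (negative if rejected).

P₁ = nRT₁/V₁ = 3.52×8.314×456/11.2 = 1190 kPa.
Isobaric: P stays 1190 kPa; V/T = const ⇒ T₂ = 871 K, V₂ = 21.4 L.
W = PΔV = 1190×(21.4−11.2) kPa·L = 12100 J.
ΔU = nCvΔT = 3.52×26.8×(871−456) = 39200 J.
Q = ΔU + W = nCpΔT = 51300 J.

51300 J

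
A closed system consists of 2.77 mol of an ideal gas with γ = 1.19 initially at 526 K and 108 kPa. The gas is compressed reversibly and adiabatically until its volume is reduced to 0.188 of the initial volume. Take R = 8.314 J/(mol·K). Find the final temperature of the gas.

V₁ = nRT₁/P₁ = 2.77×8.314×526/108 = 112 L.
Adiabatic: TV^(γ−1) = const ⇒ T₂ = 526×(5.32)^0.190 = 723 K; PV^γ = const ⇒ P₂ = 789 kPa.

723 K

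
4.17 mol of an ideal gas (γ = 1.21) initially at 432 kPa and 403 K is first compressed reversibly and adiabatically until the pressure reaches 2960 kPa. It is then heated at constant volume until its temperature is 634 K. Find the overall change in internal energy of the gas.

V₁ = nRT₁/P₁ = 4.17×8.314×403/432 = 32.3 L.
Step 1 — Adiabatic: T₂/T₁ = (P₂/P₁)^((γ−1)/γ) ⇒ T₂ = 403×(6.85)^0.174 = 563 K; V₂ = 6.59 L.
ΔU = nCvΔT = 4.17×39.6×(563−403) = 26400 J.
Q = 0 for an adiabatic process, so W = −ΔU = -26400 J.
State after step 1: P = 2960 kPa, V = 6.59 L, T = 563 K.
Step 2 — Isochoric: V stays 6.59 L; P/T = const ⇒ T₂ = 634 K, P₂ = 3330 kPa.
W = 0 (no volume change).
ΔU = nCvΔT = 4.17×39.6×(634−563) = 11800 J.
Q = ΔU = 11800 J.
Net over both steps: W = -26400 J, Q = 11800 J, ΔU = 38100 J.

38100 J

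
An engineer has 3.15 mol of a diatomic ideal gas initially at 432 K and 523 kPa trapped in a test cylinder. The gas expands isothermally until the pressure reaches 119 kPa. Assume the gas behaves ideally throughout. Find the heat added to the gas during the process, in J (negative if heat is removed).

V₁ = nRT₁/P₁ = 3.15×8.314×432/523 = 21.6 L.
Isothermal: T stays 432 K; PV = const ⇒ V₂ = 95.1 L, P₂ = 119 kPa.
ΔU = 0 (ideal gas, T constant).
W = nRT ln(V₂/V₁) = 3.15×8.314×432×ln(4.39) = 16700 J.
Q = ΔU + W = 16700 J.

16700 J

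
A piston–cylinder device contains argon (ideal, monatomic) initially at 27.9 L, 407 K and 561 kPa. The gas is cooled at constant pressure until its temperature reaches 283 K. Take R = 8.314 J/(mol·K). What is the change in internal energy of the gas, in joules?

-7150 J

n = P₁V₁/(RT₁) = 561×27.9/(8.314×407) = 4.63 mol.
Isobaric: P stays 561 kPa; V/T = const ⇒ T₂ = 283 K, V₂ = 19.4 L.
For an ideal gas ΔU = nCvΔT with Cv = (3/2)R = 12.5 J/(mol·K).
ΔU = 4.63×12.5×(283−407) = -7150 J.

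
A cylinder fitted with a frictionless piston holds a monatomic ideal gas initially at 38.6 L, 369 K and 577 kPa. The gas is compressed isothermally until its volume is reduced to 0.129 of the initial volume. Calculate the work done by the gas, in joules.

n = P₁V₁/(RT₁) = 577×38.6/(8.314×369) = 7.26 mol.
Isothermal: T stays 369 K; PV = const ⇒ V₂ = 4.98 L, P₂ = 4470 kPa.
W = nRT ln(V₂/V₁) = 7.26×8.314×369×ln(0.129) = -45600 J.

-45600 J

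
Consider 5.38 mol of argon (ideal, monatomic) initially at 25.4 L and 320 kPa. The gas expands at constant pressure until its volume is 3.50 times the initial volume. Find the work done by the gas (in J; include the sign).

T₁ = P₁V₁/(nR) = 320×25.4/(5.38×8.314) = 182 K.
Isobaric: P stays 320 kPa; V/T = const ⇒ T₂ = 636 K, V₂ = 88.9 L.
W = PΔV = 320×(88.9−25.4) kPa·L = 20300 J.

20300 J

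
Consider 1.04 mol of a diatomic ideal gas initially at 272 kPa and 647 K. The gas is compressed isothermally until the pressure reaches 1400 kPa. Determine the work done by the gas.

V₁ = nRT₁/P₁ = 1.04×8.314×647/272 = 20.6 L.
Isothermal: T stays 647 K; PV = const ⇒ V₂ = 4.00 L, P₂ = 1400 kPa.
W = nRT ln(V₂/V₁) = 1.04×8.314×647×ln(0.194) = -9170 J.

-9170 J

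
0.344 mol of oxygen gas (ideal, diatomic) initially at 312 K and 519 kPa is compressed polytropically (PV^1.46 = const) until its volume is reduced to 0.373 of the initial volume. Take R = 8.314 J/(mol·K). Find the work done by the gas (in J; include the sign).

V₁ = nRT₁/P₁ = 0.344×8.314×312/519 = 1.72 L.
Polytropic n=1.46: T₂ = T₁(V₁/V₂)^(n−1) = 312×(2.68)^0.46 = 491 K; P₂ = P₁(V₁/V₂)^n = 2190 kPa.
W = (P₁V₁−P₂V₂)/(n−1) = (519×1.72−2190×0.641)/0.46 = -1110 J.

-1110 J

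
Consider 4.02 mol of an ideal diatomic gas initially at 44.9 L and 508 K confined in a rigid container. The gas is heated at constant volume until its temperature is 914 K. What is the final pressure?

680 kPa

P₁ = nRT₁/V₁ = 4.02×8.314×508/44.9 = 378 kPa.
Isochoric: V stays 44.9 L; P/T = const ⇒ T₂ = 914 K, P₂ = 680 kPa.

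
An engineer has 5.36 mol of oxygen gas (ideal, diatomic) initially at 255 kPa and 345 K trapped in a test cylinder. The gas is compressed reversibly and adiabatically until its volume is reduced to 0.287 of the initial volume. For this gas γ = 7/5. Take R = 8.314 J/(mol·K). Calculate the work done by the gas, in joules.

V₁ = nRT₁/P₁ = 5.36×8.314×345/255 = 60.3 L.
Adiabatic: TV^(γ−1) = const ⇒ T₂ = 345×(3.48)^0.400 = 568 K; PV^γ = const ⇒ P₂ = 1460 kPa.
ΔU = nCvΔT = 5.36×20.8×(568−345) = 24900 J.
Q = 0 for an adiabatic process, so W = −ΔU = -24900 J.

-24900 J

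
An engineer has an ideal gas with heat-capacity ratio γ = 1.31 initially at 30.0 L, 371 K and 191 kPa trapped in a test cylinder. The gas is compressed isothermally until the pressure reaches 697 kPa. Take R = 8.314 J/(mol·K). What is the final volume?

Isothermal: T stays 371 K; PV = const ⇒ V₂ = 8.22 L, P₂ = 697 kPa.

8.22 L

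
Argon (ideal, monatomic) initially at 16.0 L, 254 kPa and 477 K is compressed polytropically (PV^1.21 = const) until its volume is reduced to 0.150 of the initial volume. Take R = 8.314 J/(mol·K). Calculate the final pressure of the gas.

2520 kPa

Polytropic n=1.21: T₂ = T₁(V₁/V₂)^(n−1) = 477×(6.67)^0.21 = 710 K; P₂ = P₁(V₁/V₂)^n = 2520 kPa.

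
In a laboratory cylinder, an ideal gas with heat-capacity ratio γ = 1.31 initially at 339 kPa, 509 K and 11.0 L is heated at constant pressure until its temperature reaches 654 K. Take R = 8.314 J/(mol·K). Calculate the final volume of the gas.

14.1 L

Isobaric: P stays 339 kPa; V/T = const ⇒ T₂ = 654 K, V₂ = 14.1 L.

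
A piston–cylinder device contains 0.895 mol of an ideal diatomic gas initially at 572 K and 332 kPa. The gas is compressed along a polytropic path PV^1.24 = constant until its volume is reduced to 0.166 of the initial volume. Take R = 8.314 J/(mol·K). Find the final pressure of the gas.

3080 kPa

V₁ = nRT₁/P₁ = 0.895×8.314×572/332 = 12.8 L.
Polytropic n=1.24: T₂ = T₁(V₁/V₂)^(n−1) = 572×(6.02)^0.24 = 880 K; P₂ = P₁(V₁/V₂)^n = 3080 kPa.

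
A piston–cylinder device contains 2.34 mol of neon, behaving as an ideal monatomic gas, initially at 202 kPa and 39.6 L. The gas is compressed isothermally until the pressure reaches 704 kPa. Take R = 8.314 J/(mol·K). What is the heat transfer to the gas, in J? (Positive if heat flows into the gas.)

-9990 J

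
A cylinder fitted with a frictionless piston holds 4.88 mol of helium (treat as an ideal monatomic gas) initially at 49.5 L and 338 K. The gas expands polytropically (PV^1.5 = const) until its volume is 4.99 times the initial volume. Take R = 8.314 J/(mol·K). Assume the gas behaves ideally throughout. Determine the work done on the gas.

-15100 J

P₁ = nRT₁/V₁ = 4.88×8.314×338/49.5 = 277 kPa.
Polytropic n=1.5: T₂ = T₁(V₁/V₂)^(n−1) = 338×(0.200)^0.50 = 151 K; P₂ = P₁(V₁/V₂)^n = 24.9 kPa.
W = (P₁V₁−P₂V₂)/(n−1) = (277×49.5−24.9×247)/0.50 = 15100 J.
Work done on the gas = −W_by = -15100 J.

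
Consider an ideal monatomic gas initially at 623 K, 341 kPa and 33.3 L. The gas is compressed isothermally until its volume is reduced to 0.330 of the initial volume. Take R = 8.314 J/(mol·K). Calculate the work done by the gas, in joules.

-12600 J

n = P₁V₁/(RT₁) = 341×33.3/(8.314×623) = 2.19 mol.
Isothermal: T stays 623 K; PV = const ⇒ V₂ = 11.0 L, P₂ = 1030 kPa.
W = nRT ln(V₂/V₁) = 2.19×8.314×623×ln(0.330) = -12600 J.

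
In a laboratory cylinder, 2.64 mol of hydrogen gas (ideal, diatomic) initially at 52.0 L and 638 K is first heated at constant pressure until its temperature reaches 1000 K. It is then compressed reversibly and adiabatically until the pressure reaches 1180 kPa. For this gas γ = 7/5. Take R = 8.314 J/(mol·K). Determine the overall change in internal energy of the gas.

P₁ = nRT₁/V₁ = 2.64×8.314×638/52.0 = 269 kPa.
Step 1 — Isobaric: P stays 269 kPa; V/T = const ⇒ T₂ = 1000 K, V₂ = 81.5 L.
W = PΔV = 269×(81.5−52.0) kPa·L = 7950 J.
ΔU = nCvΔT = 2.64×20.8×(1000−638) = 19900 J.
Q = ΔU + W = nCpΔT = 27800 J.
State after step 1: P = 269 kPa, V = 81.5 L, T = 1000 K.
Step 2 — Adiabatic: T₂/T₁ = (P₂/P₁)^((γ−1)/γ) ⇒ T₂ = 1000×(4.38)^0.286 = 1530 K; V₂ = 28.4 L.
ΔU = nCvΔT = 2.64×20.8×(1530−1000) = 28800 J.
Q = 0 for an adiabatic process, so W = −ΔU = -28800 J.
Net over both steps: W = -20900 J, Q = 27800 J, ΔU = 48700 J.

48700 J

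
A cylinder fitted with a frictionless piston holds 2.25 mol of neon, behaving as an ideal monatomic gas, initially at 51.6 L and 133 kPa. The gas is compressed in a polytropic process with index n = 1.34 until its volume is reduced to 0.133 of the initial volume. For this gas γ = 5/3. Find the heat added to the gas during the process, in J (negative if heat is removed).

-9750 J

T₁ = P₁V₁/(nR) = 133×51.6/(2.25×8.314) = 367 K.
Polytropic n=1.34: T₂ = T₁(V₁/V₂)^(n−1) = 367×(7.52)^0.34 = 728 K; P₂ = P₁(V₁/V₂)^n = 1990 kPa.
W = (P₁V₁−P₂V₂)/(n−1) = (133×51.6−1990×6.86)/0.34 = -19900 J.
ΔU = nCvΔT = 2.25×12.5×(728−367) = 10100 J.
Q = ΔU + W = -9750 J.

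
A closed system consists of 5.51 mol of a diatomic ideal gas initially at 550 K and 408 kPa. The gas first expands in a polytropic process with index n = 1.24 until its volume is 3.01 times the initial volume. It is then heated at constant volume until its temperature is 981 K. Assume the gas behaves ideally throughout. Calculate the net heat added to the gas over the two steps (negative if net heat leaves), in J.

V₁ = nRT₁/P₁ = 5.51×8.314×550/408 = 61.8 L.
Step 1 — Polytropic n=1.24: T₂ = T₁(V₁/V₂)^(n−1) = 550×(0.332)^0.24 = 422 K; P₂ = P₁(V₁/V₂)^n = 104 kPa.
W = (P₁V₁−P₂V₂)/(n−1) = (408×61.8−104×186)/0.24 = 24400 J.
ΔU = nCvΔT = 5.51×20.8×(422−550) = -14600 J.
Q = ΔU + W = 9760 J.
State after step 1: P = 104 kPa, V = 186 L, T = 422 K.
Step 2 — Isochoric: V stays 186 L; P/T = const ⇒ T₂ = 981 K, P₂ = 242 kPa.
W = 0 (no volume change).
ΔU = nCvΔT = 5.51×20.8×(981−422) = 64000 J.
Q = ΔU = 64000 J.
Net over both steps: W = 24400 J, Q = 73800 J, ΔU = 49400 J.

73800 J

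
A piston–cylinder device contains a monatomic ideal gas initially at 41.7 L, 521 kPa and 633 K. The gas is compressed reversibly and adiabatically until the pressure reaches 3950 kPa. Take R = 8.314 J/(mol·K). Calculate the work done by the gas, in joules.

-40700 J

n = P₁V₁/(RT₁) = 521×41.7/(8.314×633) = 4.13 mol.
Adiabatic: T₂/T₁ = (P₂/P₁)^((γ−1)/γ) ⇒ T₂ = 633×(7.58)^0.400 = 1420 K; V₂ = 12.4 L.
ΔU = nCvΔT = 4.13×12.5×(1420−633) = 40700 J.
Q = 0 for an adiabatic process, so W = −ΔU = -40700 J.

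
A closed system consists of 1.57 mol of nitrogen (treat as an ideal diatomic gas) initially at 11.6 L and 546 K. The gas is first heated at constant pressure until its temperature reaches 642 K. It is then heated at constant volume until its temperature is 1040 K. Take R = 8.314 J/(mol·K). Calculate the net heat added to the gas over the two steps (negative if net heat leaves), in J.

17400 J

P₁ = nRT₁/V₁ = 1.57×8.314×546/11.6 = 614 kPa.
Step 1 — Isobaric: P stays 614 kPa; V/T = const ⇒ T₂ = 642 K, V₂ = 13.6 L.
W = PΔV = 614×(13.6−11.6) kPa·L = 1250 J.
ΔU = nCvΔT = 1.57×20.8×(642−546) = 3130 J.
Q = ΔU + W = nCpΔT = 4390 J.
State after step 1: P = 614 kPa, V = 13.6 L, T = 642 K.
Step 2 — Isochoric: V stays 13.6 L; P/T = const ⇒ T₂ = 1040 K, P₂ = 995 kPa.
W = 0 (no volume change).
ΔU = nCvΔT = 1.57×20.8×(1040−642) = 13000 J.
Q = ΔU = 13000 J.
Net over both steps: W = 1250 J, Q = 17400 J, ΔU = 16100 J.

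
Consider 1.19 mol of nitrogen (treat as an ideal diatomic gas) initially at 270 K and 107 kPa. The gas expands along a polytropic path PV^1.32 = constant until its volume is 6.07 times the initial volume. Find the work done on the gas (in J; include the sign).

V₁ = nRT₁/P₁ = 1.19×8.314×270/107 = 25.0 L.
Polytropic n=1.32: T₂ = T₁(V₁/V₂)^(n−1) = 270×(0.165)^0.32 = 152 K; P₂ = P₁(V₁/V₂)^n = 9.90 kPa.
W = (P₁V₁−P₂V₂)/(n−1) = (107×25.0−9.90×152)/0.32 = 3660 J.
Work done on the gas = −W_by = -3660 J.

-3660 J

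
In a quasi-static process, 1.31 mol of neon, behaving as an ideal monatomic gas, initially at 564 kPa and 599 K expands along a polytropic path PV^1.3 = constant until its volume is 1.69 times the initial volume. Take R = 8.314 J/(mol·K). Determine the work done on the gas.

-3170 J

V₁ = nRT₁/P₁ = 1.31×8.314×599/564 = 11.6 L.
Polytropic n=1.3: T₂ = T₁(V₁/V₂)^(n−1) = 599×(0.592)^0.30 = 512 K; P₂ = P₁(V₁/V₂)^n = 285 kPa.
W = (P₁V₁−P₂V₂)/(n−1) = (564×11.6−285×19.5)/0.30 = 3170 J.
Work done on the gas = −W_by = -3170 J.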